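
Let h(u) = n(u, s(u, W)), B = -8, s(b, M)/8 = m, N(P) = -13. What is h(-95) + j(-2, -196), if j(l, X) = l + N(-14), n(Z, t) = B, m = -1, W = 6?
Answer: -23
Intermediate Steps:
s(b, M) = -8 (s(b, M) = 8*(-1) = -8)
n(Z, t) = -8
h(u) = -8
j(l, X) = -13 + l (j(l, X) = l - 13 = -13 + l)
h(-95) + j(-2, -196) = -8 + (-13 - 2) = -8 - 15 = -23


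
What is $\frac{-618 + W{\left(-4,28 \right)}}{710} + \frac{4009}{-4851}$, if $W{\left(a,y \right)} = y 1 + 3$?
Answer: $- \frac{5693927}{3444210} \approx -1.6532$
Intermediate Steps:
$W{\left(a,y \right)} = 3 + y$ ($W{\left(a,y \right)} = y + 3 = 3 + y$)
$\frac{-618 + W{\left(-4,28 \right)}}{710} + \frac{4009}{-4851} = \frac{-618 + \left(3 + 28\right)}{710} + \frac{4009}{-4851} = \left(-618 + 31\right) \frac{1}{710} + 4009 \left(- \frac{1}{4851}\right) = \left(-587\right) \frac{1}{710} - \frac{4009}{4851} = - \frac{587}{710} - \frac{4009}{4851} = - \frac{5693927}{3444210}$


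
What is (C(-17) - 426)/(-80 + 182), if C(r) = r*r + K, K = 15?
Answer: -61/51 ≈ -1.1961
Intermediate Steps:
C(r) = 15 + r**2 (C(r) = r*r + 15 = r**2 + 15 = 15 + r**2)
(C(-17) - 426)/(-80 + 182) = ((15 + (-17)**2) - 426)/(-80 + 182) = ((15 + 289) - 426)/102 = (304 - 426)*(1/102) = -122*1/102 = -61/51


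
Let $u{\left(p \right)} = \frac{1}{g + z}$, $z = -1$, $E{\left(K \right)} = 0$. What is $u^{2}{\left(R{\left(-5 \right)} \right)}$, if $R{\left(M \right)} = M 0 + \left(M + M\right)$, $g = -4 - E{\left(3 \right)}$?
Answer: $\frac{1}{25} \approx 0.04$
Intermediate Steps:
$g = -4$ ($g = -4 - 0 = -4 + 0 = -4$)
$R{\left(M \right)} = 2 M$ ($R{\left(M \right)} = 0 + 2 M = 2 M$)
$u{\left(p \right)} = - \frac{1}{5}$ ($u{\left(p \right)} = \frac{1}{-4 - 1} = \frac{1}{-5} = - \frac{1}{5}$)
$u^{2}{\left(R{\left(-5 \right)} \right)} = \left(- \frac{1}{5}\right)^{2} = \frac{1}{25}$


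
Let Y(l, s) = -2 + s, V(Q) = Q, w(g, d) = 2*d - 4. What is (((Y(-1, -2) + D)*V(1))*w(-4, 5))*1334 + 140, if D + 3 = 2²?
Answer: -23872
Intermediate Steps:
w(g, d) = -4 + 2*d
D = 1 (D = -3 + 2² = -3 + 4 = 1)
(((Y(-1, -2) + D)*V(1))*w(-4, 5))*1334 + 140 = ((((-2 - 2) + 1)*1)*(-4 + 2*5))*1334 + 140 = (((-4 + 1)*1)*(-4 + 10))*1334 + 140 = (-3*1*6)*1334 + 140 = -3*6*1334 + 140 = -18*1334 + 140 = -24012 + 140 = -23872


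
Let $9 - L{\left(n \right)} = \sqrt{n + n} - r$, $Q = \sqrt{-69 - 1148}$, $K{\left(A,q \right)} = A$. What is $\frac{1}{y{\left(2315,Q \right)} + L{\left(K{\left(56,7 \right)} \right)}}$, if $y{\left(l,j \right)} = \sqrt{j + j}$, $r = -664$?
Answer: $\frac{1}{-655 - 4 \sqrt{7} + \sqrt{2} \sqrt[4]{1217} \sqrt{i}} \approx -0.0015158 - 1.357 \cdot 10^{-5} i$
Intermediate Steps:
$Q = i \sqrt{1217}$ ($Q = \sqrt{-1217} = i \sqrt{1217} \approx 34.885 i$)
$y{\left(l,j \right)} = \sqrt{2} \sqrt{j}$ ($y{\left(l,j \right)} = \sqrt{2 j} = \sqrt{2} \sqrt{j}$)
$L{\left(n \right)} = -655 - \sqrt{2} \sqrt{n}$ ($L{\left(n \right)} = 9 - \left(\sqrt{n + n} - -664\right) = 9 - \left(\sqrt{2 n} + 664\right) = 9 - \left(\sqrt{2} \sqrt{n} + 664\right) = 9 - \left(664 + \sqrt{2} \sqrt{n}\right) = -655 - \sqrt{2} \sqrt{n}$)
$\frac{1}{y{\left(2315,Q \right)} + L{\left(K{\left(56,7 \right)} \right)}} = \frac{1}{\sqrt{2} \sqrt{i \sqrt{1217}} - \left(655 + \sqrt{2} \sqrt{56}\right)} = \frac{1}{\sqrt{2} \sqrt[4]{1217} \sqrt{i} - \left(655 + \sqrt{2} \cdot 2 \sqrt{14}\right)} = \frac{1}{\sqrt{2} \sqrt[4]{1217} \sqrt{i} - \left(655 + 4 \sqrt{7}\right)} = \frac{1}{-655 - 4 \sqrt{7} + \sqrt{2} \sqrt[4]{1217} \sqrt{i}}$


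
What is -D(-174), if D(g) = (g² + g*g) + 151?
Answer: -60703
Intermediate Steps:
D(g) = 151 + 2*g² (D(g) = (g² + g²) + 151 = 2*g² + 151 = 151 + 2*g²)
-D(-174) = -(151 + 2*(-174)²) = -(151 + 2*30276) = -(151 + 60552) = -1*60703 = -60703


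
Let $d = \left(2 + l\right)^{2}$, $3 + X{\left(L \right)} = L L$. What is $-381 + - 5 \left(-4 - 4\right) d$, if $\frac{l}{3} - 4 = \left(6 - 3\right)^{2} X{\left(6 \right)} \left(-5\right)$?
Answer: $788898859$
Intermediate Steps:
$X{\left(L \right)} = -3 + L^{2}$ ($X{\left(L \right)} = -3 + L L = -3 + L^{2}$)
$l = -4443$ ($l = 12 + 3 \left(6 - 3\right)^{2} \left(-3 + 6^{2}\right) \left(-5\right) = 12 + 3 \cdot 3^{2} \left(-3 + 36\right) \left(-5\right) = 12 + 3 \cdot 9 \cdot 33 \left(-5\right) = 12 + 3 \cdot 297 \left(-5\right) = 12 + 3 \left(-1485\right) = 12 - 4455 = -4443$)
$d = 19722481$ ($d = \left(2 - 4443\right)^{2} = \left(-4441\right)^{2} = 19722481$)
$-381 + - 5 \left(-4 - 4\right) d = -381 + - 5 \left(-4 - 4\right) 19722481 = -381 + \left(-5\right) \left(-8\right) 19722481 = -381 + 40 \cdot 19722481 = -381 + 788899240 = 788898859$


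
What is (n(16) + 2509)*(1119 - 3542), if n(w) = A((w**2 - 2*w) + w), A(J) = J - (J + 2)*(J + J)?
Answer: 274794853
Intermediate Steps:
A(J) = J - 2*J*(2 + J) (A(J) = J - (2 + J)*2*J = J - 2*J*(2 + J))
n(w) = -(w**2 - w)*(3 - 2*w + 2*w**2) (n(w) = -((w**2 - 2*w) + w)*(3 + 2*((w**2 - 2*w) + w)) = -(w**2 - w)*(3 + 2*(w**2 - w)) = -(w**2 - w)*(3 + (-2*w + 2*w**2)) = -(w**2 - w)*(3 - 2*w + 2*w**2))
(n(16) + 2509)*(1119 - 3542) = (-1*16*(-1 + 16)*(3 + 2*16*(-1 + 16)) + 2509)*(1119 - 3542) = (-1*16*15*(3 + 2*16*15) + 2509)*(-2423) = (-1*16*15*(3 + 480) + 2509)*(-2423) = (-1*16*15*483 + 2509)*(-2423) = (-115920 + 2509)*(-2423) = -113411*(-2423) = 274794853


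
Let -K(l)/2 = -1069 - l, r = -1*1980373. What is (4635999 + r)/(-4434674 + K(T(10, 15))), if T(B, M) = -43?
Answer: -1327813/2216311 ≈ -0.59911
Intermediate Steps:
r = -1980373
K(l) = 2138 + 2*l (K(l) = -2*(-1069 - l) = 2138 + 2*l)
(4635999 + r)/(-4434674 + K(T(10, 15))) = (4635999 - 1980373)/(-4434674 + (2138 + 2*(-43))) = 2655626/(-4434674 + (2138 - 86)) = 2655626/(-4434674 + 2052) = 2655626/(-4432622) = 2655626*(-1/4432622) = -1327813/2216311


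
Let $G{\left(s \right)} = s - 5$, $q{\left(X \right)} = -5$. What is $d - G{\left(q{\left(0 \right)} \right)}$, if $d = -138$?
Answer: $-128$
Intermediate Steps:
$G{\left(s \right)} = -5 + s$
$d - G{\left(q{\left(0 \right)} \right)} = -138 - \left(-5 - 5\right) = -138 - -10 = -138 + 10 = -128$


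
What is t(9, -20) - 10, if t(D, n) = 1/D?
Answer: -89/9 ≈ -9.8889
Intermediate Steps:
t(9, -20) - 10 = 1/9 - 10 = ⅑ - 10 = -89/9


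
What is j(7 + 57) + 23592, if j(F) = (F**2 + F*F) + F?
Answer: 31848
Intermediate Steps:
j(F) = F + 2*F**2 (j(F) = (F**2 + F**2) + F = 2*F**2 + F = F + 2*F**2)
j(7 + 57) + 23592 = (7 + 57)*(1 + 2*(7 + 57)) + 23592 = 64*(1 + 2*64) + 23592 = 64*(1 + 128) + 23592 = 64*129 + 23592 = 8256 + 23592 = 31848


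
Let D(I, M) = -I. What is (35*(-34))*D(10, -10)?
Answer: 11900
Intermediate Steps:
(35*(-34))*D(10, -10) = (35*(-34))*(-1*10) = -1190*(-10) = 11900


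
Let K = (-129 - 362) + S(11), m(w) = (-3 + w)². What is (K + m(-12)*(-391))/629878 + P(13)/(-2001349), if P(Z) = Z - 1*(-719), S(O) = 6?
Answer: -1454921338/10332833651 ≈ -0.14081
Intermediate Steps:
P(Z) = 719 + Z (P(Z) = Z + 719 = 719 + Z)
K = -485 (K = (-129 - 362) + 6 = -491 + 6 = -485)
(K + m(-12)*(-391))/629878 + P(13)/(-2001349) = (-485 + (-3 - 12)²*(-391))/629878 + (719 + 13)/(-2001349) = (-485 + (-15)²*(-391))*(1/629878) + 732*(-1/2001349) = (-485 + 225*(-391))*(1/629878) - 12/32809 = (-485 - 87975)*(1/629878) - 12/32809 = -88460*1/629878 - 12/32809 = -44230/314939 - 12/32809 = -1454921338/10332833651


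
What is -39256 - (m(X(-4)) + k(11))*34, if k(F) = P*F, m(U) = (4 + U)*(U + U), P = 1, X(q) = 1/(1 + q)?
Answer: -355922/9 ≈ -39547.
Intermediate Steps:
m(U) = 2*U*(4 + U) (m(U) = (4 + U)*(2*U) = 2*U*(4 + U))
k(F) = F (k(F) = 1*F = F)
-39256 - (m(X(-4)) + k(11))*34 = -39256 - (2*(4 + 1/(1 - 4))/(1 - 4) + 11)*34 = -39256 - (2*(4 + 1/(-3))/(-3) + 11)*34 = -39256 - (2*(-⅓)*(4 - ⅓) + 11)*34 = -39256 - (2*(-⅓)*(11/3) + 11)*34 = -39256 - (-22/9 + 11)*34 = -39256 - 77*34/9 = -39256 - 1*2618/9 = -39256 - 2618/9 = -355922/9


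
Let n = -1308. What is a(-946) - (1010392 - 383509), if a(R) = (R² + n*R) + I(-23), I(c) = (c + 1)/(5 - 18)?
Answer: 19570235/13 ≈ 1.5054e+6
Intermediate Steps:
I(c) = -1/13 - c/13 (I(c) = (1 + c)/(-13) = (1 + c)*(-1/13) = -1/13 - c/13)
a(R) = 22/13 + R² - 1308*R (a(R) = (R² - 1308*R) + (-1/13 - 1/13*(-23)) = (R² - 1308*R) + (-1/13 + 23/13) = (R² - 1308*R) + 22/13 = 22/13 + R² - 1308*R)
a(-946) - (1010392 - 383509) = (22/13 + (-946)² - 1308*(-946)) - (1010392 - 383509) = (22/13 + 894916 + 1237368) - 1*626883 = 27719714/13 - 626883 = 19570235/13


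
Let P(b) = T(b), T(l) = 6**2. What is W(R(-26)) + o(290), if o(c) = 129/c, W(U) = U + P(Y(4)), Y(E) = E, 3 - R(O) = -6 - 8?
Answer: 15499/290 ≈ 53.445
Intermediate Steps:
T(l) = 36
R(O) = 17 (R(O) = 3 - (-6 - 8) = 3 - 1*(-14) = 3 + 14 = 17)
P(b) = 36
W(U) = 36 + U (W(U) = U + 36 = 36 + U)
W(R(-26)) + o(290) = (36 + 17) + 129/290 = 53 + 129*(1/290) = 53 + 129/290 = 15499/290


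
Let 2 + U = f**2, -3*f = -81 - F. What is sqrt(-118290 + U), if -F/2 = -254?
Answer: I*sqrt(717707)/3 ≈ 282.39*I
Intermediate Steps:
F = 508 (F = -2*(-254) = 508)
f = 589/3 (f = -(-81 - 1*508)/3 = -(-81 - 508)/3 = -1/3*(-589) = 589/3 ≈ 196.33)
U = 346903/9 (U = -2 + (589/3)**2 = -2 + 346921/9 = 346903/9 ≈ 38545.)
sqrt(-118290 + U) = sqrt(-118290 + 346903/9) = sqrt(-717707/9) = I*sqrt(717707)/3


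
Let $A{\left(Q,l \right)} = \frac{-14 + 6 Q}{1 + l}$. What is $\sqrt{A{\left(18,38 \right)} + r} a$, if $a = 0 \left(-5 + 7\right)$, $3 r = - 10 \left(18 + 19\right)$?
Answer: $0$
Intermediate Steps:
$A{\left(Q,l \right)} = \frac{-14 + 6 Q}{1 + l}$
$r = - \frac{370}{3}$ ($r = \frac{\left(-10\right) \left(18 + 19\right)}{3} = \frac{\left(-10\right) 37}{3} = \frac{1}{3} \left(-370\right) = - \frac{370}{3} \approx -123.33$)
$a = 0$ ($a = 0 \cdot 2 = 0$)
$\sqrt{A{\left(18,38 \right)} + r} a = \sqrt{\frac{2 \left(-7 + 3 \cdot 18\right)}{1 + 38} - \frac{370}{3}} \cdot 0 = \sqrt{\frac{2 \left(-7 + 54\right)}{39} - \frac{370}{3}} \cdot 0 = \sqrt{2 \cdot \frac{1}{39} \cdot 47 - \frac{370}{3}} \cdot 0 = \sqrt{\frac{94}{39} - \frac{370}{3}} \cdot 0 = \sqrt{- \frac{1572}{13}} \cdot 0 = \frac{2 i \sqrt{5109}}{13} \cdot 0 = 0$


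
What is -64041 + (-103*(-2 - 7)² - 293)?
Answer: -72677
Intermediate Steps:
-64041 + (-103*(-2 - 7)² - 293) = -64041 + (-103*(-9)² - 293) = -64041 + (-103*81 - 293) = -64041 + (-8343 - 293) = -64041 - 8636 = -72677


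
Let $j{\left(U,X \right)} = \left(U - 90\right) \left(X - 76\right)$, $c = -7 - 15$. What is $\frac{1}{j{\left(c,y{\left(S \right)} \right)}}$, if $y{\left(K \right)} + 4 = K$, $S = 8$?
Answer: $\frac{1}{8064} \approx 0.00012401$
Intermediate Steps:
$c = -22$ ($c = -7 - 15 = -22$)
$y{\left(K \right)} = -4 + K$
$j{\left(U,X \right)} = \left(-90 + U\right) \left(-76 + X\right)$
$\frac{1}{j{\left(c,y{\left(S \right)} \right)}} = \frac{1}{6840 - 90 \left(-4 + 8\right) - -1672 - 22 \left(-4 + 8\right)} = \frac{1}{6840 - 360 + 1672 - 88} = \frac{1}{8064}$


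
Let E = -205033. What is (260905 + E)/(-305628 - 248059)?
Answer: -55872/553687 ≈ -0.10091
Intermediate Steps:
(260905 + E)/(-305628 - 248059) = (260905 - 205033)/(-305628 - 248059) = 55872/(-553687) = 55872*(-1/553687) = -55872/553687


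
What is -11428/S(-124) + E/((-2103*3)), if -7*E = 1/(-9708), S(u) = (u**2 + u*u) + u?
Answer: -1224894199885/3282819331428 ≈ -0.37312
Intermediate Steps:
S(u) = u + 2*u**2 (S(u) = (u**2 + u**2) + u = 2*u**2 + u = u + 2*u**2)
E = 1/67956 (E = -1/7/(-9708) = -1/7*(-1/9708) = 1/67956 ≈ 1.4715e-5)
-11428/S(-124) + E/((-2103*3)) = -11428*(-1/(124*(1 + 2*(-124)))) + 1/(67956*((-2103*3))) = -11428*(-1/(124*(1 - 248))) + (1/67956)/(-6309) = -11428/((-124*(-247))) + (1/67956)*(-1/6309) = -11428/30628 - 1/428734404 = -11428*1/30628 - 1/428734404 = -2857/7657 - 1/428734404 = -1224894199885/3282819331428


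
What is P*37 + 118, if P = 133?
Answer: 5039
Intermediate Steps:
P*37 + 118 = 133*37 + 118 = 4921 + 118 = 5039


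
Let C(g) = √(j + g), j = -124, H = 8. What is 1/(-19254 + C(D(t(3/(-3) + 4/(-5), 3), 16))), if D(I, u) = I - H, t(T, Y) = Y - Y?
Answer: -3209/61786108 - I*√33/185358324 ≈ -5.1937e-5 - 3.0992e-8*I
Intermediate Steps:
t(T, Y) = 0
D(I, u) = -8 + I (D(I, u) = I - 1*8 = I - 8 = -8 + I)
C(g) = √(-124 + g)
1/(-19254 + C(D(t(3/(-3) + 4/(-5), 3), 16))) = 1/(-19254 + √(-124 + (-8 + 0))) = 1/(-19254 + √(-124 - 8)) = 1/(-19254 + √(-132)) = 1/(-19254 + 2*I*√33)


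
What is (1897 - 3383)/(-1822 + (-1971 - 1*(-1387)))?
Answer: 743/1203 ≈ 0.61762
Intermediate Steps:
(1897 - 3383)/(-1822 + (-1971 - 1*(-1387))) = -1486/(-1822 + (-1971 + 1387)) = -1486/(-1822 - 584) = -1486/(-2406) = -1486*(-1/2406) = 743/1203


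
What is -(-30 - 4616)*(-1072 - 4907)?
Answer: -27778434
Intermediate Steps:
-(-30 - 4616)*(-1072 - 4907) = -(-4646)*(-5979) = -1*27778434 = -27778434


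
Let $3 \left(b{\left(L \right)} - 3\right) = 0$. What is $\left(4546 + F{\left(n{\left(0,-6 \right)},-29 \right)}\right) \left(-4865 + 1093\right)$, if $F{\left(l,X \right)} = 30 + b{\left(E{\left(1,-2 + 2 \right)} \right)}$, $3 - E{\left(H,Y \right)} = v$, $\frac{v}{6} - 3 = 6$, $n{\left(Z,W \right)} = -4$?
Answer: $-17271988$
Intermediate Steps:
$v = 54$ ($v = 18 + 6 \cdot 6 = 18 + 36 = 54$)
$E{\left(H,Y \right)} = -51$ ($E{\left(H,Y \right)} = 3 - 54 = -51$)
$b{\left(L \right)} = 3$ ($b{\left(L \right)} = 3 + \frac{1}{3} \cdot 0 = 3 + 0 = 3$)
$F{\left(l,X \right)} = 33$ ($F{\left(l,X \right)} = 30 + 3 = 33$)
$\left(4546 + F{\left(n{\left(0,-6 \right)},-29 \right)}\right) \left(-4865 + 1093\right) = \left(4546 + 33\right) \left(-4865 + 1093\right) = 4579 \left(-3772\right) = -17271988$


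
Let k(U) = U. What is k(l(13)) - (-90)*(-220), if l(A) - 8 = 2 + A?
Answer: -19777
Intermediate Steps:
l(A) = 10 + A (l(A) = 8 + (2 + A) = 10 + A)
k(l(13)) - (-90)*(-220) = (10 + 13) - (-90)*(-220) = 23 - 1*19800 = 23 - 19800 = -19777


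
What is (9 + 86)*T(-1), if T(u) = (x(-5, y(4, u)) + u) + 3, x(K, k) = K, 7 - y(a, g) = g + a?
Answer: -285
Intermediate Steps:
y(a, g) = 7 - a - g (y(a, g) = 7 - (g + a) = 7 - (a + g) = 7 + (-a - g) = 7 - a - g)
T(u) = -2 + u (T(u) = (-5 + u) + 3 = -2 + u)
(9 + 86)*T(-1) = (9 + 86)*(-2 - 1) = 95*(-3) = -285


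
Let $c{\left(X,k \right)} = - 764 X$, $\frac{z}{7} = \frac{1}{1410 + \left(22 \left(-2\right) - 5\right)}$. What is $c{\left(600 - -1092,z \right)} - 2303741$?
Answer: $-3596429$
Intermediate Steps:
$z = \frac{7}{1361}$ ($z = \frac{7}{1410 + \left(22 \left(-2\right) - 5\right)} = \frac{7}{1410 - 49} = \frac{7}{1361} \approx 0.0051433$)
$c{\left(600 - -1092,z \right)} - 2303741 = - 764 \left(600 - -1092\right) - 2303741 = - 764 \left(600 + 1092\right) - 2303741 = \left(-764\right) 1692 - 2303741 = -1292688 - 2303741 = -3596429$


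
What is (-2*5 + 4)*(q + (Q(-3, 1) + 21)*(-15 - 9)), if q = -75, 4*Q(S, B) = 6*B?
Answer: 3690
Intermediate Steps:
Q(S, B) = 3*B/2 (Q(S, B) = (6*B)/4 = 3*B/2)
(-2*5 + 4)*(q + (Q(-3, 1) + 21)*(-15 - 9)) = (-2*5 + 4)*(-75 + ((3/2)*1 + 21)*(-15 - 9)) = (-10 + 4)*(-75 + (3/2 + 21)*(-24)) = -6*(-75 + (45/2)*(-24)) = -6*(-75 - 540) = -6*(-615) = 3690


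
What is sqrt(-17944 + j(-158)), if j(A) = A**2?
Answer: 6*sqrt(195) ≈ 83.785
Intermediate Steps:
sqrt(-17944 + j(-158)) = sqrt(-17944 + (-158)**2) = sqrt(-17944 + 24964) = sqrt(7020) = 6*sqrt(195)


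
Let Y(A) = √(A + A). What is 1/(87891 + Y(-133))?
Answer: 87891/7724828147 - I*√266/7724828147 ≈ 1.1378e-5 - 2.1113e-9*I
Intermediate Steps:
Y(A) = √2*√A (Y(A) = √(2*A) = √2*√A)
1/(87891 + Y(-133)) = 1/(87891 + √2*√(-133)) = 1/(87891 + √2*(I*√133)) = 1/(87891 + I*√266)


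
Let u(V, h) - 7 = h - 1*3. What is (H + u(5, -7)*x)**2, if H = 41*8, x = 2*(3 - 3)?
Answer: 107584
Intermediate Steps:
u(V, h) = 4 + h (u(V, h) = 7 + (h - 1*3) = 7 + (h - 3) = 7 + (-3 + h) = 4 + h)
x = 0 (x = 2*0 = 0)
H = 328
(H + u(5, -7)*x)**2 = (328 + (4 - 7)*0)**2 = (328 - 3*0)**2 = (328 + 0)**2 = 328**2 = 107584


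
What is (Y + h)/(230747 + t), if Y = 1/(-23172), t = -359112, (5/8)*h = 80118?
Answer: -14851954363/14872368900 ≈ -0.99863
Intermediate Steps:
h = 640944/5 (h = (8/5)*80118 = 640944/5 ≈ 1.2819e+5)
Y = -1/23172 ≈ -4.3156e-5
(Y + h)/(230747 + t) = (-1/23172 + 640944/5)/(230747 - 359112) = (14851954363/115860)/(-128365) = (14851954363/115860)*(-1/128365) = -14851954363/14872368900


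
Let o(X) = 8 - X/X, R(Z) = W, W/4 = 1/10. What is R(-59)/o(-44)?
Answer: 2/35 ≈ 0.057143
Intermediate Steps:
W = ⅖ (W = 4/10 = 4*(⅒) = ⅖ ≈ 0.40000)
R(Z) = ⅖
o(X) = 7 (o(X) = 8 - 1*1 = 8 - 1 = 7)
R(-59)/o(-44) = (⅖)/7 = (⅖)*(⅐) = 2/35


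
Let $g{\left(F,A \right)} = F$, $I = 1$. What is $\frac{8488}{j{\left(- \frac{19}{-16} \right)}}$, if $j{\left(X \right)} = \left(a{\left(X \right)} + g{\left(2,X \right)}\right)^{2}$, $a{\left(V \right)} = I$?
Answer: $\frac{8488}{9} \approx 943.11$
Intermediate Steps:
$a{\left(V \right)} = 1$
$j{\left(X \right)} = 9$ ($j{\left(X \right)} = \left(1 + 2\right)^{2} = 3^{2} = 9$)
$\frac{8488}{j{\left(- \frac{19}{-16} \right)}} = \frac{8488}{9}$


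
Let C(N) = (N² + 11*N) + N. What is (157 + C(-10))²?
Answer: 18769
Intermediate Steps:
C(N) = N² + 12*N
(157 + C(-10))² = (157 - 10*(12 - 10))² = (157 - 10*2)² = (157 - 20)² = 137² = 18769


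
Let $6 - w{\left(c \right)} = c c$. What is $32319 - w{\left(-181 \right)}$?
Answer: $65074$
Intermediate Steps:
$w{\left(c \right)} = 6 - c^{2}$ ($w{\left(c \right)} = 6 - c c = 6 - c^{2}$)
$32319 - w{\left(-181 \right)} = 32319 - \left(6 - \left(-181\right)^{2}\right) = 32319 - \left(6 - 32761\right) = 32319 - -32755 = 32319 + 32755 = 65074$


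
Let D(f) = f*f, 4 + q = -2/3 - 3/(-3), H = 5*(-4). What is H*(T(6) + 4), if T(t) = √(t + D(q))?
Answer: -80 - 100*√7/3 ≈ -168.19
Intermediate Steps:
H = -20
q = -11/3 (q = -4 + (-2/3 - 3/(-3)) = -4 + (-2*⅓ - 3*(-⅓)) = -4 + (-⅔ + 1) = -4 + ⅓ = -11/3 ≈ -3.6667)
D(f) = f²
T(t) = √(121/9 + t) (T(t) = √(t + (-11/3)²) = √(t + 121/9) = √(121/9 + t))
H*(T(6) + 4) = -20*(√(121 + 9*6)/3 + 4) = -20*(√(121 + 54)/3 + 4) = -20*(√175/3 + 4) = -20*((5*√7)/3 + 4) = -20*(5*√7/3 + 4) = -20*(4 + 5*√7/3) = -80 - 100*√7/3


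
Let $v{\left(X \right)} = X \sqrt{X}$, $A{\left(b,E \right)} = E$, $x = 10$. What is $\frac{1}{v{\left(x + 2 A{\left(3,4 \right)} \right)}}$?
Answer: $\frac{\sqrt{2}}{108} \approx 0.013095$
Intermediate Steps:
$v{\left(X \right)} = X^{\frac{3}{2}}$
$\frac{1}{v{\left(x + 2 A{\left(3,4 \right)} \right)}} = \frac{1}{\left(10 + 2 \cdot 4\right)^{\frac{3}{2}}} = \frac{1}{\left(10 + 8\right)^{\frac{3}{2}}} = \frac{1}{18^{\frac{3}{2}}} = \frac{1}{54 \sqrt{2}} = \frac{\sqrt{2}}{108}$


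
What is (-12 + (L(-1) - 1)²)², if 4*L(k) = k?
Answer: 27889/256 ≈ 108.94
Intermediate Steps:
L(k) = k/4
(-12 + (L(-1) - 1)²)² = (-12 + ((¼)*(-1) - 1)²)² = (-12 + (-¼ - 1)²)² = (-12 + (-5/4)²)² = (-12 + 25/16)² = (-167/16)² = 27889/256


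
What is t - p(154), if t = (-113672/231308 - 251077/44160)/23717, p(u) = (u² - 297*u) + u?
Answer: 1324428569807745361/60564687469440 ≈ 21868.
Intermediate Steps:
p(u) = u² - 296*u
t = -15773968559/60564687469440 (t = (-113672*1/231308 - 251077*1/44160)*(1/23717) = (-28418/57827 - 251077/44160)*(1/23717) = -15773968559/2553640320*1/23717 = -15773968559/60564687469440 ≈ -0.00026045)
t - p(154) = -15773968559/60564687469440 - 154*(-296 + 154) = -15773968559/60564687469440 - 154*(-142) = -15773968559/60564687469440 - 1*(-21868) = -15773968559/60564687469440 + 21868 = 1324428569807745361/60564687469440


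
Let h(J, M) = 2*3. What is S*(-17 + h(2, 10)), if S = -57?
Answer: 627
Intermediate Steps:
h(J, M) = 6
S*(-17 + h(2, 10)) = -57*(-17 + 6) = -57*(-11) = 627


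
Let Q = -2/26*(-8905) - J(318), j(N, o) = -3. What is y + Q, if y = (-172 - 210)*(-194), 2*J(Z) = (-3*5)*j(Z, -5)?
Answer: 149541/2 ≈ 74771.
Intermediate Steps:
J(Z) = 45/2 (J(Z) = (-3*5*(-3))/2 = (-15*(-3))/2 = (½)*45 = 45/2)
Q = 1325/2 (Q = -2/26*(-8905) - 1*45/2 = -2*1/26*(-8905) - 45/2 = -1/13*(-8905) - 45/2 = 685 - 45/2 = 1325/2 ≈ 662.50)
y = 74108 (y = -382*(-194) = 74108)
y + Q = 74108 + 1325/2 = 149541/2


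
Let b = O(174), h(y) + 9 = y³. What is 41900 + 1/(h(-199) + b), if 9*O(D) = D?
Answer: 990589995397/23641766 ≈ 41900.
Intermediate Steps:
O(D) = D/9
h(y) = -9 + y³
b = 58/3 (b = (⅑)*174 = 58/3 ≈ 19.333)
41900 + 1/(h(-199) + b) = 41900 + 1/((-9 + (-199)³) + 58/3) = 41900 + 1/((-9 - 7880599) + 58/3) = 41900 + 1/(-7880608 + 58/3) = 41900 + 1/(-23641766/3) = 41900 - 3/23641766 = 990589995397/23641766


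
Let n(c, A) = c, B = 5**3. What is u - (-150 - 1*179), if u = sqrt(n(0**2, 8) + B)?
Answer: 329 + 5*sqrt(5) ≈ 340.18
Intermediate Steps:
B = 125
u = 5*sqrt(5) (u = sqrt(0**2 + 125) = sqrt(0 + 125) = sqrt(125) = 5*sqrt(5) ≈ 11.180)
u - (-150 - 1*179) = 5*sqrt(5) - (-150 - 1*179) = 5*sqrt(5) - (-150 - 179) = 5*sqrt(5) - 1*(-329) = 5*sqrt(5) + 329 = 329 + 5*sqrt(5)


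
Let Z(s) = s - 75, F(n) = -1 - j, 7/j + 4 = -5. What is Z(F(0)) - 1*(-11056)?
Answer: 98827/9 ≈ 10981.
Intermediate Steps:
j = -7/9 (j = 7/(-4 - 5) = 7/(-9) = 7*(-1/9) = -7/9 ≈ -0.77778)
F(n) = -2/9 (F(n) = -1 - 1*(-7/9) = -1 + 7/9 = -2/9)
Z(s) = -75 + s
Z(F(0)) - 1*(-11056) = (-75 - 2/9) - 1*(-11056) = -677/9 + 11056 = 98827/9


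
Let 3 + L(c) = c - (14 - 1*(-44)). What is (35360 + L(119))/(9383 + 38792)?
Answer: 35418/48175 ≈ 0.73519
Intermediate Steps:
L(c) = -61 + c (L(c) = -3 + (c - (14 - 1*(-44))) = -3 + (c - (14 + 44)) = -3 + (c - 1*58) = -3 + (c - 58) = -3 + (-58 + c) = -61 + c)
(35360 + L(119))/(9383 + 38792) = (35360 + (-61 + 119))/(9383 + 38792) = (35360 + 58)/48175 = 35418*(1/48175) = 35418/48175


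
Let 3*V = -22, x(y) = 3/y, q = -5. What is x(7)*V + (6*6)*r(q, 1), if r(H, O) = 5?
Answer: 1238/7 ≈ 176.86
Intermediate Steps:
V = -22/3 (V = (1/3)*(-22) = -22/3 ≈ -7.3333)
x(7)*V + (6*6)*r(q, 1) = (3/7)*(-22/3) + (6*6)*5 = (3*(1/7))*(-22/3) + 36*5 = (3/7)*(-22/3) + 180 = -22/7 + 180 = 1238/7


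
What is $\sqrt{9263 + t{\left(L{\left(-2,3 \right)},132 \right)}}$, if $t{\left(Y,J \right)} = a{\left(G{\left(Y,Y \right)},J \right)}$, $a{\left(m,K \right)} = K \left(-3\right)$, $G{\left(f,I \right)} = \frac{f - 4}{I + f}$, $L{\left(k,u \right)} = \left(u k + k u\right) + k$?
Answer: $\sqrt{8867} \approx 94.165$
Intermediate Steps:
$L{\left(k,u \right)} = k + 2 k u$ ($L{\left(k,u \right)} = \left(k u + k u\right) + k = 2 k u + k = k + 2 k u$)
$G{\left(f,I \right)} = \frac{-4 + f}{I + f}$
$a{\left(m,K \right)} = - 3 K$
$t{\left(Y,J \right)} = - 3 J$
$\sqrt{9263 + t{\left(L{\left(-2,3 \right)},132 \right)}} = \sqrt{9263 - 396} = \sqrt{8867}$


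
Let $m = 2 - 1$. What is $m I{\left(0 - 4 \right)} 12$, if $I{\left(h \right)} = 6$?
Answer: $72$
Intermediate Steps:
$m = 1$ ($m = 2 - 1 = 1$)
$m I{\left(0 - 4 \right)} 12 = 1 \cdot 6 \cdot 12 = 6 \cdot 12 = 72$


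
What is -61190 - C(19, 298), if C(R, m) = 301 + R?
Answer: -61510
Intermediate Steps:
-61190 - C(19, 298) = -61190 - (301 + 19) = -61190 - 1*320 = -61190 - 320 = -61510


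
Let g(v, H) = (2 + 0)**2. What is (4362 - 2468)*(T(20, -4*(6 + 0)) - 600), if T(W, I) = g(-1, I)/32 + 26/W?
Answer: -22674021/20 ≈ -1.1337e+6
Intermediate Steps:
g(v, H) = 4 (g(v, H) = 2**2 = 4)
T(W, I) = 1/8 + 26/W (T(W, I) = 4/32 + 26/W = 4*(1/32) + 26/W = 1/8 + 26/W)
(4362 - 2468)*(T(20, -4*(6 + 0)) - 600) = (4362 - 2468)*((1/8)*(208 + 20)/20 - 600) = 1894*((1/8)*(1/20)*228 - 600) = 1894*(57/40 - 600) = 1894*(-23943/40) = -22674021/20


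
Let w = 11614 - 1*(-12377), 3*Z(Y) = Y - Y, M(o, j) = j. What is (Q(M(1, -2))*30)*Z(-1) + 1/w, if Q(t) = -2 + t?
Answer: 1/23991 ≈ 4.1682e-5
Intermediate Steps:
Z(Y) = 0 (Z(Y) = (Y - Y)/3 = (⅓)*0 = 0)
w = 23991 (w = 11614 + 12377 = 23991)
(Q(M(1, -2))*30)*Z(-1) + 1/w = ((-2 - 2)*30)*0 + 1/23991 = -4*30*0 + 1/23991 = -120*0 + 1/23991 = 0 + 1/23991 = 1/23991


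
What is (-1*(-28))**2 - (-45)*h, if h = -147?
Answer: -5831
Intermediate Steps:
(-1*(-28))**2 - (-45)*h = (-1*(-28))**2 - (-45)*(-147) = 28**2 - 1*6615 = 784 - 6615 = -5831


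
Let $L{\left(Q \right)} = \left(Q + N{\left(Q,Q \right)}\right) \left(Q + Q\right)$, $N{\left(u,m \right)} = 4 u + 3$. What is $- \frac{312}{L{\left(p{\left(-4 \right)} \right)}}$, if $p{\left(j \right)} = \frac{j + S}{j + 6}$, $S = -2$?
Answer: $- \frac{13}{3} \approx -4.3333$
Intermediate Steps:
$p{\left(j \right)} = \frac{-2 + j}{6 + j}$ ($p{\left(j \right)} = \frac{j - 2}{j + 6} = \frac{-2 + j}{6 + j}$)
$N{\left(u,m \right)} = 3 + 4 u$
$L{\left(Q \right)} = 2 Q \left(3 + 5 Q\right)$ ($L{\left(Q \right)} = \left(Q + \left(3 + 4 Q\right)\right) \left(Q + Q\right) = \left(3 + 5 Q\right) 2 Q = 2 Q \left(3 + 5 Q\right)$)
$- \frac{312}{L{\left(p{\left(-4 \right)} \right)}} = - \frac{312}{2 \frac{-2 - 4}{6 - 4} \left(3 + 5 \frac{-2 - 4}{6 - 4}\right)} = - \frac{312}{2 \cdot \frac{1}{2} \left(-6\right) \left(3 + 5 \cdot \frac{1}{2} \left(-6\right)\right)} = - \frac{312}{2 \left(-3\right) \left(3 + 5 \left(-3\right)\right)} = - \frac{312}{2 \left(-3\right) \left(3 - 15\right)} = - \frac{312}{2 \left(-3\right) \left(-12\right)} = - \frac{312}{72} = \left(-312\right) \frac{1}{72} = - \frac{13}{3}$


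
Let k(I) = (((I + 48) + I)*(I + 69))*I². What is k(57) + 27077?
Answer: 66345665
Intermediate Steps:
k(I) = I²*(48 + 2*I)*(69 + I) (k(I) = (((48 + I) + I)*(69 + I))*I² = ((48 + 2*I)*(69 + I))*I² = I²*(48 + 2*I)*(69 + I))
k(57) + 27077 = 2*57²*(1656 + 57² + 93*57) + 27077 = 2*3249*(1656 + 3249 + 5301) + 27077 = 2*3249*10206 + 27077 = 66318588 + 27077 = 66345665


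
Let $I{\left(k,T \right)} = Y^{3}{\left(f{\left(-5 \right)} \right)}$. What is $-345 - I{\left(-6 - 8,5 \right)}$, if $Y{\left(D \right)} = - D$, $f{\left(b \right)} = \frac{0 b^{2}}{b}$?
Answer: $-345$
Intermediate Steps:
$f{\left(b \right)} = 0$ ($f{\left(b \right)} = \frac{0}{b} = 0$)
$I{\left(k,T \right)} = 0$ ($I{\left(k,T \right)} = \left(\left(-1\right) 0\right)^{3} = 0^{3} = 0$)
$-345 - I{\left(-6 - 8,5 \right)} = -345 - 0 = -345 + 0 = -345$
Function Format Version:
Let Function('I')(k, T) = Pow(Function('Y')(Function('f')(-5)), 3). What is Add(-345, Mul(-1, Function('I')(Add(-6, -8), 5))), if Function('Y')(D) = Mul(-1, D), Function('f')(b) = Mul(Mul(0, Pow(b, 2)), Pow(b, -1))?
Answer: -345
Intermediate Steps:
Function('f')(b) = 0 (Function('f')(b) = Mul(0, Pow(b, -1)) = 0)
Function('I')(k, T) = 0 (Function('I')(k, T) = Pow(Mul(-1, 0), 3) = Pow(0, 3) = 0)
Add(-345, Mul(-1, Function('I')(Add(-6, -8), 5))) = Add(-345, Mul(-1, 0)) = Add(-345, 0) = -345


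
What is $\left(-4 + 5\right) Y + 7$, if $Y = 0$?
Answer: $7$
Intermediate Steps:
$\left(-4 + 5\right) Y + 7 = \left(-4 + 5\right) 0 + 7 = 1 \cdot 0 + 7 = 0 + 7 = 7$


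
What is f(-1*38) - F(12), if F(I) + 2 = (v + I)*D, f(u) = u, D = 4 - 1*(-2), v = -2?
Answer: -96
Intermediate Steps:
D = 6 (D = 4 + 2 = 6)
F(I) = -14 + 6*I (F(I) = -2 + (-2 + I)*6 = -2 + (-12 + 6*I) = -14 + 6*I)
f(-1*38) - F(12) = -1*38 - (-14 + 6*12) = -38 - (-14 + 72) = -38 - 1*58 = -38 - 58 = -96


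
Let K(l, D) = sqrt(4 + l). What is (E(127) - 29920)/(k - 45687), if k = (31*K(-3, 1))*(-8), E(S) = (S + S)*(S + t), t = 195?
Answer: -51868/45935 ≈ -1.1292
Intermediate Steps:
E(S) = 2*S*(195 + S) (E(S) = (S + S)*(S + 195) = (2*S)*(195 + S) = 2*S*(195 + S))
k = -248 (k = (31*sqrt(4 - 3))*(-8) = (31*sqrt(1))*(-8) = (31*1)*(-8) = 31*(-8) = -248)
(E(127) - 29920)/(k - 45687) = (2*127*(195 + 127) - 29920)/(-248 - 45687) = (2*127*322 - 29920)/(-45935) = (81788 - 29920)*(-1/45935) = 51868*(-1/45935) = -51868/45935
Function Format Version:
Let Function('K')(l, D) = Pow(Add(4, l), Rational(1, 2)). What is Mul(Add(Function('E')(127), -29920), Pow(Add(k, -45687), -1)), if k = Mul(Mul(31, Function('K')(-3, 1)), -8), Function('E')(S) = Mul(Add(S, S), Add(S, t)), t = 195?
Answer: Rational(-51868, 45935) ≈ -1.1292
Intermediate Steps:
Function('E')(S) = Mul(2, S, Add(195, S)) (Function('E')(S) = Mul(Add(S, S), Add(S, 195)) = Mul(Mul(2, S), Add(195, S)) = Mul(2, S, Add(195, S)))
k = -248 (k = Mul(Mul(31, Pow(Add(4, -3), Rational(1, 2))), -8) = Mul(Mul(31, Pow(1, Rational(1, 2))), -8) = Mul(Mul(31, 1), -8) = Mul(31, -8) = -248)
Mul(Add(Function('E')(127), -29920), Pow(Add(k, -45687), -1)) = Mul(Add(Mul(2, 127, Add(195, 127)), -29920), Pow(Add(-248, -45687), -1)) = Mul(Add(Mul(2, 127, 322), -29920), Pow(-45935, -1)) = Mul(Add(81788, -29920), Rational(-1, 45935)) = Mul(51868, Rational(-1, 45935)) = Rational(-51868, 45935)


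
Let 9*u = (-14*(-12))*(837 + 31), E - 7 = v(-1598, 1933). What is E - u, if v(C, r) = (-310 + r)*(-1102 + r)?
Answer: 3997552/3 ≈ 1.3325e+6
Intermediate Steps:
v(C, r) = (-1102 + r)*(-310 + r)
E = 1348720 (E = 7 + (341620 + 1933² - 1412*1933) = 7 + (341620 + 3736489 - 2729396) = 7 + 1348713 = 1348720)
u = 48608/3 (u = ((-14*(-12))*(837 + 31))/9 = (168*868)/9 = (⅑)*145824 = 48608/3 ≈ 16203.)
E - u = 1348720 - 1*48608/3 = 1348720 - 48608/3 = 3997552/3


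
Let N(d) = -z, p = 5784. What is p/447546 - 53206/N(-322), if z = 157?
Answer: 3968840094/11710787 ≈ 338.90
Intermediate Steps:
N(d) = -157 (N(d) = -1*157 = -157)
p/447546 - 53206/N(-322) = 5784/447546 - 53206/(-157) = 5784*(1/447546) - 53206*(-1/157) = 964/74591 + 53206/157 = 3968840094/11710787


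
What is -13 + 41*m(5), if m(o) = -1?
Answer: -54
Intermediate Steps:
-13 + 41*m(5) = -13 + 41*(-1) = -13 - 41 = -54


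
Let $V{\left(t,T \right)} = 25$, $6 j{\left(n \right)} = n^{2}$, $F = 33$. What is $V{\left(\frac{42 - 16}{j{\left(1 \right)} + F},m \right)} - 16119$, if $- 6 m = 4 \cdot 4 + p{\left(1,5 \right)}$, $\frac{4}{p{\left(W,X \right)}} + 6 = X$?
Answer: $-16094$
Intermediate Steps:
$p{\left(W,X \right)} = \frac{4}{-6 + X}$
$j{\left(n \right)} = \frac{n^{2}}{6}$
$m = -2$ ($m = - \frac{4 \cdot 4 + \frac{4}{-6 + 5}}{6} = - \frac{16 + \frac{4}{-1}}{6} = - \frac{16 + 4 \left(-1\right)}{6} = - \frac{16 - 4}{6} = \left(- \frac{1}{6}\right) 12 = -2$)
$V{\left(\frac{42 - 16}{j{\left(1 \right)} + F},m \right)} - 16119 = 25 - 16119 = -16094$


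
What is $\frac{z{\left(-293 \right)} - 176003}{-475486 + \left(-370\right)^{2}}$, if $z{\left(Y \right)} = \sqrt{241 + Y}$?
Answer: $\frac{176003}{338586} - \frac{i \sqrt{13}}{169293} \approx 0.51982 - 2.1298 \cdot 10^{-5} i$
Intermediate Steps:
$\frac{z{\left(-293 \right)} - 176003}{-475486 + \left(-370\right)^{2}} = \frac{\sqrt{241 - 293} - 176003}{-475486 + \left(-370\right)^{2}} = \frac{\sqrt{-52} - 176003}{-475486 + 136900} = \frac{2 i \sqrt{13} - 176003}{-338586} = \left(-176003 + 2 i \sqrt{13}\right) \left(- \frac{1}{338586}\right) = \frac{176003}{338586} - \frac{i \sqrt{13}}{169293}$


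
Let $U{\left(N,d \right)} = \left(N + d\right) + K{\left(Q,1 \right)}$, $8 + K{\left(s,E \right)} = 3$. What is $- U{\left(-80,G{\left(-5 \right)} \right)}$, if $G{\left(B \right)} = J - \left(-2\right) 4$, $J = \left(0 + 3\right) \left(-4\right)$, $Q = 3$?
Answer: $89$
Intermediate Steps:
$K{\left(s,E \right)} = -5$ ($K{\left(s,E \right)} = -8 + 3 = -5$)
$J = -12$ ($J = 3 \left(-4\right) = -12$)
$G{\left(B \right)} = -4$ ($G{\left(B \right)} = -12 - \left(-2\right) 4 = -12 - -8 = -12 + 8 = -4$)
$U{\left(N,d \right)} = -5 + N + d$ ($U{\left(N,d \right)} = \left(N + d\right) - 5 = -5 + N + d$)
$- U{\left(-80,G{\left(-5 \right)} \right)} = - (-5 - 80 - 4) = \left(-1\right) \left(-89\right) = 89$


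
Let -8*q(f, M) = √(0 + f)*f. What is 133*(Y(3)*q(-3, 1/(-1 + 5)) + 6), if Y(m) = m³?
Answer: 798 + 10773*I*√3/8 ≈ 798.0 + 2332.4*I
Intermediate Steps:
q(f, M) = -f^(3/2)/8 (q(f, M) = -√(0 + f)*f/8 = -√f*f/8 = -f^(3/2)/8)
133*(Y(3)*q(-3, 1/(-1 + 5)) + 6) = 133*(3³*(-(-3)*I*√3/8) + 6) = 133*(27*(-(-3)*I*√3/8) + 6) = 133*(27*(3*I*√3/8) + 6) = 133*(81*I*√3/8 + 6) = 133*(6 + 81*I*√3/8) = 798 + 10773*I*√3/8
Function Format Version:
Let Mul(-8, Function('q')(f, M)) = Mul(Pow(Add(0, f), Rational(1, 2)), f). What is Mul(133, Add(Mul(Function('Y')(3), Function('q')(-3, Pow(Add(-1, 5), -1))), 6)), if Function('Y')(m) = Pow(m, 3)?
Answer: Add(798, Mul(Rational(10773, 8), I, Pow(3, Rational(1, 2)))) ≈ Add(798.00, Mul(2332.4, I))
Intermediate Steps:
Function('q')(f, M) = Mul(Rational(-1, 8), Pow(f, Rational(3, 2))) (Function('q')(f, M) = Mul(Rational(-1, 8), Mul(Pow(Add(0, f), Rational(1, 2)), f)) = Mul(Rational(-1, 8), Mul(Pow(f, Rational(1, 2)), f)) = Mul(Rational(-1, 8), Pow(f, Rational(3, 2))))
Mul(133, Add(Mul(Function('Y')(3), Function('q')(-3, Pow(Add(-1, 5), -1))), 6)) = Mul(133, Add(Mul(Pow(3, 3), Mul(Rational(-1, 8), Pow(-3, Rational(3, 2)))), 6)) = Mul(133, Add(Mul(27, Mul(Rational(-1, 8), Mul(-3, I, Pow(3, Rational(1, 2))))), 6)) = Mul(133, Add(Mul(27, Mul(Rational(3, 8), I, Pow(3, Rational(1, 2)))), 6)) = Mul(133, Add(Mul(Rational(81, 8), I, Pow(3, Rational(1, 2))), 6)) = Mul(133, Add(6, Mul(Rational(81, 8), I, Pow(3, Rational(1, 2))))) = Add(798, Mul(Rational(10773, 8), I, Pow(3, Rational(1, 2))))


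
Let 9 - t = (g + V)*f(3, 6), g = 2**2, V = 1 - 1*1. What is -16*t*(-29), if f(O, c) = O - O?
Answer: 4176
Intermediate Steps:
f(O, c) = 0
V = 0 (V = 1 - 1 = 0)
g = 4
t = 9 (t = 9 - (4 + 0)*0 = 9 - 4*0 = 9 - 1*0 = 9 + 0 = 9)
-16*t*(-29) = -16*9*(-29) = -144*(-29) = 4176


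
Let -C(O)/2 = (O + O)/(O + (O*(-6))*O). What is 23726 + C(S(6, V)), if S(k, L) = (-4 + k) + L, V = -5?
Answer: 450790/19 ≈ 23726.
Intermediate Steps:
S(k, L) = -4 + L + k
C(O) = -4*O/(O - 6*O²) (C(O) = -2*(O + O)/(O + (O*(-6))*O) = -2*2*O/(O + (-6*O)*O) = -2*2*O/(O - 6*O²) = -4*O/(O - 6*O²))
23726 + C(S(6, V)) = 23726 + 4/(-1 + 6*(-4 - 5 + 6)) = 23726 + 4/(-1 + 6*(-3)) = 23726 + 4/(-1 - 18) = 23726 + 4/(-19) = 23726 + 4*(-1/19) = 23726 - 4/19 = 450790/19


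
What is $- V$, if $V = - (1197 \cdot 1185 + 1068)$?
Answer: $1419513$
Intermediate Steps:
$V = -1419513$ ($V = - (1418445 + 1068) = \left(-1\right) 1419513 = -1419513$)
$- V = \left(-1\right) \left(-1419513\right) = 1419513$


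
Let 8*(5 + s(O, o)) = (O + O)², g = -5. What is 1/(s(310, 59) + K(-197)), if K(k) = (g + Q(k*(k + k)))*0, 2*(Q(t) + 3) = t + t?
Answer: 1/48045 ≈ 2.0814e-5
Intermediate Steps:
Q(t) = -3 + t (Q(t) = -3 + (t + t)/2 = -3 + (2*t)/2 = -3 + t)
K(k) = 0 (K(k) = (-5 + (-3 + k*(k + k)))*0 = (-5 + (-3 + k*(2*k)))*0 = (-5 + (-3 + 2*k²))*0 = (-8 + 2*k²)*0 = 0)
s(O, o) = -5 + O²/2 (s(O, o) = -5 + (O + O)²/8 = -5 + (2*O)²/8 = -5 + (4*O²)/8 = -5 + O²/2)
1/(s(310, 59) + K(-197)) = 1/((-5 + (½)*310²) + 0) = 1/((-5 + (½)*96100) + 0) = 1/((-5 + 48050) + 0) = 1/(48045 + 0) = 1/48045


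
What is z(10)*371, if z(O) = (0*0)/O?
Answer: 0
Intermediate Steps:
z(O) = 0 (z(O) = 0/O = 0)
z(10)*371 = 0*371 = 0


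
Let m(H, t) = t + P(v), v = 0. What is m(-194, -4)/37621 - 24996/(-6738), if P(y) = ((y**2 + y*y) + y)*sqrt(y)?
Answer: 156724594/42248383 ≈ 3.7096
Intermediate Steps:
P(y) = sqrt(y)*(y + 2*y**2) (P(y) = ((y**2 + y**2) + y)*sqrt(y) = (2*y**2 + y)*sqrt(y) = (y + 2*y**2)*sqrt(y) = sqrt(y)*(y + 2*y**2))
m(H, t) = t (m(H, t) = t + 0**(3/2)*(1 + 2*0) = t + 0*(1 + 0) = t + 0*1 = t + 0 = t)
m(-194, -4)/37621 - 24996/(-6738) = -4/37621 - 24996/(-6738) = -4*1/37621 - 24996*(-1/6738) = -4/37621 + 4166/1123 = 156724594/42248383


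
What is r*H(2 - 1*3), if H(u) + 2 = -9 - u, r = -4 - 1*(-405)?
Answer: -4010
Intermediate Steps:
r = 401 (r = -4 + 405 = 401)
H(u) = -11 - u (H(u) = -2 + (-9 - u) = -11 - u)
r*H(2 - 1*3) = 401*(-11 - (2 - 1*3)) = 401*(-11 - (2 - 3)) = 401*(-11 - 1*(-1)) = 401*(-11 + 1) = 401*(-10) = -4010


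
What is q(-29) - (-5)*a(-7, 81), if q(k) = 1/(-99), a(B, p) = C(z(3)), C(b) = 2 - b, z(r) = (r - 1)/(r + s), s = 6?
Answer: 293/33 ≈ 8.8788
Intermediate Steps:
z(r) = (-1 + r)/(6 + r) (z(r) = (r - 1)/(r + 6) = (-1 + r)/(6 + r))
a(B, p) = 16/9 (a(B, p) = 2 - (-1 + 3)/(6 + 3) = 2 - 2/9 = 16/9)
q(k) = -1/99
q(-29) - (-5)*a(-7, 81) = -1/99 - (-5)*16/9 = -1/99 - 1*(-80/9) = -1/99 + 80/9 = 293/33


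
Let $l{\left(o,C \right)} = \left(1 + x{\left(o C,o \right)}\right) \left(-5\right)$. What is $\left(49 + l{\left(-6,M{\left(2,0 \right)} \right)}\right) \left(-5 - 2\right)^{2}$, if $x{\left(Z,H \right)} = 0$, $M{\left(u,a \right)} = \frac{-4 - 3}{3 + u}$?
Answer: $2156$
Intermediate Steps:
$M{\left(u,a \right)} = - \frac{7}{3 + u}$
$l{\left(o,C \right)} = -5$ ($l{\left(o,C \right)} = \left(1 + 0\right) \left(-5\right) = 1 \left(-5\right) = -5$)
$\left(49 + l{\left(-6,M{\left(2,0 \right)} \right)}\right) \left(-5 - 2\right)^{2} = \left(49 - 5\right) \left(-5 - 2\right)^{2} = 44 \left(-7\right)^{2} = 44 \cdot 49 = 2156$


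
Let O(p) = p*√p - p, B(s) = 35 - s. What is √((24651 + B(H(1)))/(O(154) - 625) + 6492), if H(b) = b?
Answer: √(6492 - 24685/(779 - 154*√154)) ≈ 80.708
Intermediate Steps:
O(p) = p^(3/2) - p
√((24651 + B(H(1)))/(O(154) - 625) + 6492) = √((24651 + (35 - 1*1))/((154^(3/2) - 1*154) - 625) + 6492) = √((24651 + (35 - 1))/((154*√154 - 154) - 625) + 6492) = √((24651 + 34)/((-154 + 154*√154) - 625) + 6492) = √(24685/(-779 + 154*√154) + 6492) = √(6492 + 24685/(-779 + 154*√154))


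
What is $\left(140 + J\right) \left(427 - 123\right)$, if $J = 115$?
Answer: $77520$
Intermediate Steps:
$\left(140 + J\right) \left(427 - 123\right) = \left(140 + 115\right) \left(427 - 123\right) = 255 \cdot 304 = 77520$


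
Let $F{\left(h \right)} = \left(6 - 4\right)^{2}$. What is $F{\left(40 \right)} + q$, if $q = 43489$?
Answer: $43493$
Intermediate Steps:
$F{\left(h \right)} = 4$ ($F{\left(h \right)} = 2^{2} = 4$)
$F{\left(40 \right)} + q = 4 + 43489 = 43493$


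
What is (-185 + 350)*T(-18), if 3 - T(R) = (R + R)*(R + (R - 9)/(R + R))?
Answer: -101970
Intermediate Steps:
T(R) = 3 - 2*R*(R + (-9 + R)/(2*R)) (T(R) = 3 - (R + R)*(R + (R - 9)/(R + R)) = 3 - 2*R*(R + (-9 + R)/((2*R))) = 3 - 2*R*(R + (-9 + R)*(1/(2*R))) = 3 - 2*R*(R + (-9 + R)/(2*R)))
(-185 + 350)*T(-18) = (-185 + 350)*(12 - 1*(-18) - 2*(-18)²) = 165*(12 + 18 - 2*324) = 165*(12 + 18 - 648) = 165*(-618) = -101970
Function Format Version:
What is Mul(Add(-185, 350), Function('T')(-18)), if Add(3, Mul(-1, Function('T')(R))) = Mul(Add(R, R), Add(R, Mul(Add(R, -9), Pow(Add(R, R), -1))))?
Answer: -101970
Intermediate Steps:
Function('T')(R) = Add(3, Mul(-2, R, Add(R, Mul(Rational(1, 2), Pow(R, -1), Add(-9, R))))) (Function('T')(R) = Add(3, Mul(-1, Mul(Add(R, R), Add(R, Mul(Add(R, -9), Pow(Add(R, R), -1)))))) = Add(3, Mul(-1, Mul(Mul(2, R), Add(R, Mul(Add(-9, R), Pow(Mul(2, R), -1)))))) = Add(3, Mul(-1, Mul(Mul(2, R), Add(R, Mul(Add(-9, R), Mul(Rational(1, 2), Pow(R, -1))))))) = Add(3, Mul(-1, Mul(Mul(2, R), Add(R, Mul(Rational(1, 2), Pow(R, -1), Add(-9, R)))))) = Add(3, Mul(-1, Mul(2, R, Add(R, Mul(Rational(1, 2), Pow(R, -1), Add(-9, R)))))) = Add(3, Mul(-2, R, Add(R, Mul(Rational(1, 2), Pow(R, -1), Add(-9, R))))))
Mul(Add(-185, 350), Function('T')(-18)) = Mul(Add(-185, 350), Add(12, Mul(-1, -18), Mul(-2, Pow(-18, 2)))) = Mul(165, Add(12, 18, Mul(-2, 324))) = Mul(165, Add(12, 18, -648)) = Mul(165, -618) = -101970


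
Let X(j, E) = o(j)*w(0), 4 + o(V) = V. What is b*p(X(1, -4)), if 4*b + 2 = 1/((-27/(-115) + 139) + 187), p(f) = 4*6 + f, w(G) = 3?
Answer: -1123785/150068 ≈ -7.4885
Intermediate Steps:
o(V) = -4 + V
X(j, E) = -12 + 3*j (X(j, E) = (-4 + j)*3 = -12 + 3*j)
p(f) = 24 + f
b = -74919/150068 (b = -½ + 1/(4*((-27/(-115) + 139) + 187)) = -½ + 1/(4*((-27*(-1/115) + 139) + 187)) = -½ + 1/(4*((27/115 + 139) + 187)) = -½ + 1/(4*(16012/115 + 187)) = -½ + 1/(4*(37517/115)) = -½ + (¼)*(115/37517) = -½ + 115/150068 = -74919/150068 ≈ -0.49923)
b*p(X(1, -4)) = -74919*(24 + (-12 + 3*1))/150068 = -74919*(24 + (-12 + 3))/150068 = -74919*(24 - 9)/150068 = -74919/150068*15 = -1123785/150068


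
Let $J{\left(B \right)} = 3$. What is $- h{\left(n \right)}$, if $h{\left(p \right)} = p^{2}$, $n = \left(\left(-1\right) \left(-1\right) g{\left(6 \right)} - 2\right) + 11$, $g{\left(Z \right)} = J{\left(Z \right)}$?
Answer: $-144$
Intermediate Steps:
$g{\left(Z \right)} = 3$
$n = 12$ ($n = \left(\left(-1\right) \left(-1\right) 3 - 2\right) + 11 = \left(1 \cdot 3 - 2\right) + 11 = \left(3 - 2\right) + 11 = 1 + 11 = 12$)
$- h{\left(n \right)} = - 12^{2} = \left(-1\right) 144 = -144$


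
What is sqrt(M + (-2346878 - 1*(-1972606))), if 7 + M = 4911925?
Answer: sqrt(4537646) ≈ 2130.2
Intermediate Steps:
M = 4911918 (M = -7 + 4911925 = 4911918)
sqrt(M + (-2346878 - 1*(-1972606))) = sqrt(4911918 + (-2346878 - 1*(-1972606))) = sqrt(4911918 + (-2346878 + 1972606)) = sqrt(4911918 - 374272) = sqrt(4537646)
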